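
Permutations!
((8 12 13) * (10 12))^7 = ((8 10 12 13))^7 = (8 13 12 10)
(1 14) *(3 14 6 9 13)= (1 6 9 13 3 14)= [0, 6, 2, 14, 4, 5, 9, 7, 8, 13, 10, 11, 12, 3, 1]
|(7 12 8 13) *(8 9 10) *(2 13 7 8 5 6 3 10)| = 12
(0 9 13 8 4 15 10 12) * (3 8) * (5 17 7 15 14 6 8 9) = (0 5 17 7 15 10 12)(3 9 13)(4 14 6 8) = [5, 1, 2, 9, 14, 17, 8, 15, 4, 13, 12, 11, 0, 3, 6, 10, 16, 7]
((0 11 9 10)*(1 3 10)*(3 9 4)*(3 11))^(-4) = ((0 3 10)(1 9)(4 11))^(-4) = (11)(0 10 3)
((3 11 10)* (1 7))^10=((1 7)(3 11 10))^10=(3 11 10)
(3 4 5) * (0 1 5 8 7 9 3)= [1, 5, 2, 4, 8, 0, 6, 9, 7, 3]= (0 1 5)(3 4 8 7 9)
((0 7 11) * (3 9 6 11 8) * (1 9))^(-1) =((0 7 8 3 1 9 6 11))^(-1) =(0 11 6 9 1 3 8 7)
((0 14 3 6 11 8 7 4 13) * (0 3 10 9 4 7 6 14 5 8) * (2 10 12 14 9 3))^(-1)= ((0 5 8 6 11)(2 10 3 9 4 13)(12 14))^(-1)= (0 11 6 8 5)(2 13 4 9 3 10)(12 14)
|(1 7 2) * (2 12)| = 4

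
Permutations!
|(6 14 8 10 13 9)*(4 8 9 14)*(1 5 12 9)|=10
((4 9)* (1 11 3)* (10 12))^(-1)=(1 3 11)(4 9)(10 12)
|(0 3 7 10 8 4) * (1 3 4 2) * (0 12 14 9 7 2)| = |(0 4 12 14 9 7 10 8)(1 3 2)| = 24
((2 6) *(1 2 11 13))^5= ((1 2 6 11 13))^5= (13)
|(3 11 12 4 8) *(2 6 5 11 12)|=|(2 6 5 11)(3 12 4 8)|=4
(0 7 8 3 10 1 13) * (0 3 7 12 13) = (0 12 13 3 10 1)(7 8) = [12, 0, 2, 10, 4, 5, 6, 8, 7, 9, 1, 11, 13, 3]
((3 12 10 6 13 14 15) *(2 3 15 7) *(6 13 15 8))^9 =((2 3 12 10 13 14 7)(6 15 8))^9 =(15)(2 12 13 7 3 10 14)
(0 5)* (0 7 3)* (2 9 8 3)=(0 5 7 2 9 8 3)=[5, 1, 9, 0, 4, 7, 6, 2, 3, 8]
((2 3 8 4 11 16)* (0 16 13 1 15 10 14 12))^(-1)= (0 12 14 10 15 1 13 11 4 8 3 2 16)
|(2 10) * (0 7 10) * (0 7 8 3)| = 3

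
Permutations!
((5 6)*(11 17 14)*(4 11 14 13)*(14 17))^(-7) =(4 17 11 13 14)(5 6)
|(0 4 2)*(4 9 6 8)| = |(0 9 6 8 4 2)| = 6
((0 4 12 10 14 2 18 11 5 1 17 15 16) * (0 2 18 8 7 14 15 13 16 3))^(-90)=(1 11 14 8 16 17 5 18 7 2 13)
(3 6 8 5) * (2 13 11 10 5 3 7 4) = (2 13 11 10 5 7 4)(3 6 8) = [0, 1, 13, 6, 2, 7, 8, 4, 3, 9, 5, 10, 12, 11]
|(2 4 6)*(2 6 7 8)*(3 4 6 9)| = |(2 6 9 3 4 7 8)| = 7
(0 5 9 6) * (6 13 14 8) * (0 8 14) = (14)(0 5 9 13)(6 8) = [5, 1, 2, 3, 4, 9, 8, 7, 6, 13, 10, 11, 12, 0, 14]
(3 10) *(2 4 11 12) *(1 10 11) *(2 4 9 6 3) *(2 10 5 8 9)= [0, 5, 2, 11, 1, 8, 3, 7, 9, 6, 10, 12, 4]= (1 5 8 9 6 3 11 12 4)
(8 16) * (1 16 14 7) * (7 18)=(1 16 8 14 18 7)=[0, 16, 2, 3, 4, 5, 6, 1, 14, 9, 10, 11, 12, 13, 18, 15, 8, 17, 7]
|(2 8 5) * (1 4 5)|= 5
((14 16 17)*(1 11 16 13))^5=(1 13 14 17 16 11)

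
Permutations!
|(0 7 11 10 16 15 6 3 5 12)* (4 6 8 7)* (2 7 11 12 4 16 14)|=20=|(0 16 15 8 11 10 14 2 7 12)(3 5 4 6)|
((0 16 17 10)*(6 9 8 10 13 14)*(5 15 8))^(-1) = ((0 16 17 13 14 6 9 5 15 8 10))^(-1) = (0 10 8 15 5 9 6 14 13 17 16)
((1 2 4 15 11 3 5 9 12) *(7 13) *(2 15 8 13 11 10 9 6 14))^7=(1 10 12 15 9)(2 5 7 4 6 11 8 14 3 13)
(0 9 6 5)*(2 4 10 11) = (0 9 6 5)(2 4 10 11) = [9, 1, 4, 3, 10, 0, 5, 7, 8, 6, 11, 2]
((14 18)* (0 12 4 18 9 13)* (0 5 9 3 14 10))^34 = (0 10 18 4 12)(5 9 13)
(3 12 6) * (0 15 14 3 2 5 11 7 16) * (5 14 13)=[15, 1, 14, 12, 4, 11, 2, 16, 8, 9, 10, 7, 6, 5, 3, 13, 0]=(0 15 13 5 11 7 16)(2 14 3 12 6)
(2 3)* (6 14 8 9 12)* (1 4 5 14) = [0, 4, 3, 2, 5, 14, 1, 7, 9, 12, 10, 11, 6, 13, 8] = (1 4 5 14 8 9 12 6)(2 3)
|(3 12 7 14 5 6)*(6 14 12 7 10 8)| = 6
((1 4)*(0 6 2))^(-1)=(0 2 6)(1 4)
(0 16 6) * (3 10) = (0 16 6)(3 10) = [16, 1, 2, 10, 4, 5, 0, 7, 8, 9, 3, 11, 12, 13, 14, 15, 6]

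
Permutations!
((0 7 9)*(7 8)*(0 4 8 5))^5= (0 5)(4 8 7 9)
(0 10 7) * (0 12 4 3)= (0 10 7 12 4 3)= [10, 1, 2, 0, 3, 5, 6, 12, 8, 9, 7, 11, 4]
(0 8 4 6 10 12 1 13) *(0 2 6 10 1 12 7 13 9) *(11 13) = [8, 9, 6, 3, 10, 5, 1, 11, 4, 0, 7, 13, 12, 2] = (0 8 4 10 7 11 13 2 6 1 9)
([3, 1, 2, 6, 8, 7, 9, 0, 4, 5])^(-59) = (0 3 6 9 5 7)(4 8)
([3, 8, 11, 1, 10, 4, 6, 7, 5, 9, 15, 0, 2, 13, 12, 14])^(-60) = (15)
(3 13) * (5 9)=(3 13)(5 9)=[0, 1, 2, 13, 4, 9, 6, 7, 8, 5, 10, 11, 12, 3]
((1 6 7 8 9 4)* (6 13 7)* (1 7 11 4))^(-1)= ((1 13 11 4 7 8 9))^(-1)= (1 9 8 7 4 11 13)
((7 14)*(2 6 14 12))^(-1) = ((2 6 14 7 12))^(-1) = (2 12 7 14 6)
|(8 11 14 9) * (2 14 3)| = 6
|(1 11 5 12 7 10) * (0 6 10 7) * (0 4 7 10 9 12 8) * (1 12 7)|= |(0 6 9 7 10 12 4 1 11 5 8)|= 11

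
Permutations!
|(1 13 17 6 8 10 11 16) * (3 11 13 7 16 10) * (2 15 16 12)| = 42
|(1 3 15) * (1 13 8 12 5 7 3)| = |(3 15 13 8 12 5 7)| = 7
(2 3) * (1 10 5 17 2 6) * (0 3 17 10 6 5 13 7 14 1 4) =(0 3 5 10 13 7 14 1 6 4)(2 17) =[3, 6, 17, 5, 0, 10, 4, 14, 8, 9, 13, 11, 12, 7, 1, 15, 16, 2]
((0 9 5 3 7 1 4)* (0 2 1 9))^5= (1 2 4)(3 7 9 5)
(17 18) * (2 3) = (2 3)(17 18) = [0, 1, 3, 2, 4, 5, 6, 7, 8, 9, 10, 11, 12, 13, 14, 15, 16, 18, 17]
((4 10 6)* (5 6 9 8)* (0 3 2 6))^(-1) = ((0 3 2 6 4 10 9 8 5))^(-1) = (0 5 8 9 10 4 6 2 3)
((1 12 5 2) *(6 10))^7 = (1 2 5 12)(6 10)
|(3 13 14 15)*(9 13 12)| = 6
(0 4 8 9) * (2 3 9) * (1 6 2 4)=(0 1 6 2 3 9)(4 8)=[1, 6, 3, 9, 8, 5, 2, 7, 4, 0]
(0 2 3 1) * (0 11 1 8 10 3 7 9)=[2, 11, 7, 8, 4, 5, 6, 9, 10, 0, 3, 1]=(0 2 7 9)(1 11)(3 8 10)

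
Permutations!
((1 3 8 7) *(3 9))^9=((1 9 3 8 7))^9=(1 7 8 3 9)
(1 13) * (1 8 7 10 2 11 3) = (1 13 8 7 10 2 11 3) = [0, 13, 11, 1, 4, 5, 6, 10, 7, 9, 2, 3, 12, 8]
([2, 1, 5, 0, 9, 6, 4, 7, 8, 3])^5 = [9, 1, 3, 4, 5, 0, 2, 7, 8, 6]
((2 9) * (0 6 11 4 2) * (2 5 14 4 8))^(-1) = (0 9 2 8 11 6)(4 14 5)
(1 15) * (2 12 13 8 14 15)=[0, 2, 12, 3, 4, 5, 6, 7, 14, 9, 10, 11, 13, 8, 15, 1]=(1 2 12 13 8 14 15)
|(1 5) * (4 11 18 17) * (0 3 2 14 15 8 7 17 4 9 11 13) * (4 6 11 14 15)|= |(0 3 2 15 8 7 17 9 14 4 13)(1 5)(6 11 18)|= 66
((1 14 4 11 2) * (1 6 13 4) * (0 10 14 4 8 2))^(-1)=((0 10 14 1 4 11)(2 6 13 8))^(-1)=(0 11 4 1 14 10)(2 8 13 6)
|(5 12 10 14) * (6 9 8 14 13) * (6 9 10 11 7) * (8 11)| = 12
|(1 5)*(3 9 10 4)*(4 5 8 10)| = |(1 8 10 5)(3 9 4)| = 12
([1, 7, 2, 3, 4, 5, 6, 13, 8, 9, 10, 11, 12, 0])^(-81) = [13, 0, 2, 3, 4, 5, 6, 1, 8, 9, 10, 11, 12, 7]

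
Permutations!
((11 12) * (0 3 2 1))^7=((0 3 2 1)(11 12))^7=(0 1 2 3)(11 12)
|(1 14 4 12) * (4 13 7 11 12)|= 6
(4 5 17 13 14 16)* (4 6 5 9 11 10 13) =(4 9 11 10 13 14 16 6 5 17) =[0, 1, 2, 3, 9, 17, 5, 7, 8, 11, 13, 10, 12, 14, 16, 15, 6, 4]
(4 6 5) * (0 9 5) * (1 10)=(0 9 5 4 6)(1 10)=[9, 10, 2, 3, 6, 4, 0, 7, 8, 5, 1]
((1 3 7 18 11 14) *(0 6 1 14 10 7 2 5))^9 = ((0 6 1 3 2 5)(7 18 11 10))^9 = (0 3)(1 5)(2 6)(7 18 11 10)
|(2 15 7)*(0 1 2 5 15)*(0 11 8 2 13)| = |(0 1 13)(2 11 8)(5 15 7)| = 3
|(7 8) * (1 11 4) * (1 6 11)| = 6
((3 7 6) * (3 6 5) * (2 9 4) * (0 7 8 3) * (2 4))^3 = (2 9)(3 8)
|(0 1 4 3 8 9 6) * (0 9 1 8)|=10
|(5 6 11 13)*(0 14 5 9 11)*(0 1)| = |(0 14 5 6 1)(9 11 13)| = 15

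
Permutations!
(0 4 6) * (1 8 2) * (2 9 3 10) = [4, 8, 1, 10, 6, 5, 0, 7, 9, 3, 2] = (0 4 6)(1 8 9 3 10 2)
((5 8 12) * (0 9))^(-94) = ((0 9)(5 8 12))^(-94) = (5 12 8)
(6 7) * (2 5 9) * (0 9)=(0 9 2 5)(6 7)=[9, 1, 5, 3, 4, 0, 7, 6, 8, 2]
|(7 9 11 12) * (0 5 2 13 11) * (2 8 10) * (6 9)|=|(0 5 8 10 2 13 11 12 7 6 9)|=11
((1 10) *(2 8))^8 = ((1 10)(2 8))^8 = (10)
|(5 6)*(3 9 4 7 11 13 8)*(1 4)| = |(1 4 7 11 13 8 3 9)(5 6)| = 8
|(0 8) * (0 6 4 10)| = 5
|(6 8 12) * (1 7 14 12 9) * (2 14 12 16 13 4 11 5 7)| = |(1 2 14 16 13 4 11 5 7 12 6 8 9)| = 13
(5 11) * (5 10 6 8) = (5 11 10 6 8) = [0, 1, 2, 3, 4, 11, 8, 7, 5, 9, 6, 10]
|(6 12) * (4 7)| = |(4 7)(6 12)| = 2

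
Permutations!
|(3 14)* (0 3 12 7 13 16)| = |(0 3 14 12 7 13 16)| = 7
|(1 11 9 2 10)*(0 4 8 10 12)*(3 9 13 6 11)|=9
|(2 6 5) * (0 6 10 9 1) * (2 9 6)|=7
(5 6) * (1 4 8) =(1 4 8)(5 6) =[0, 4, 2, 3, 8, 6, 5, 7, 1]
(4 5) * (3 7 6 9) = (3 7 6 9)(4 5) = [0, 1, 2, 7, 5, 4, 9, 6, 8, 3]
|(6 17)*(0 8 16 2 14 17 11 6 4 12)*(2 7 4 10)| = 12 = |(0 8 16 7 4 12)(2 14 17 10)(6 11)|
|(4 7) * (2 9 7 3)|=5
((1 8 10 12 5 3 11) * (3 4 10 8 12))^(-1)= (1 11 3 10 4 5 12)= ((1 12 5 4 10 3 11))^(-1)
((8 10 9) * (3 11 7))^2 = ((3 11 7)(8 10 9))^2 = (3 7 11)(8 9 10)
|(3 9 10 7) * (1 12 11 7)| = |(1 12 11 7 3 9 10)| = 7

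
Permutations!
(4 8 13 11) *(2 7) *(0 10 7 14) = (0 10 7 2 14)(4 8 13 11) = [10, 1, 14, 3, 8, 5, 6, 2, 13, 9, 7, 4, 12, 11, 0]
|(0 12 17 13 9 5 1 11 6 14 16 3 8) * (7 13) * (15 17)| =15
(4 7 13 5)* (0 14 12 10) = [14, 1, 2, 3, 7, 4, 6, 13, 8, 9, 0, 11, 10, 5, 12] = (0 14 12 10)(4 7 13 5)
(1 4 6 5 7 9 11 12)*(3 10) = (1 4 6 5 7 9 11 12)(3 10) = [0, 4, 2, 10, 6, 7, 5, 9, 8, 11, 3, 12, 1]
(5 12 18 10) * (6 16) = (5 12 18 10)(6 16) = [0, 1, 2, 3, 4, 12, 16, 7, 8, 9, 5, 11, 18, 13, 14, 15, 6, 17, 10]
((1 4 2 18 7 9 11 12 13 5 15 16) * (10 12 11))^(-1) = ((1 4 2 18 7 9 10 12 13 5 15 16))^(-1) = (1 16 15 5 13 12 10 9 7 18 2 4)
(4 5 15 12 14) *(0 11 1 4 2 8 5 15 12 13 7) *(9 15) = (0 11 1 4 9 15 13 7)(2 8 5 12 14) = [11, 4, 8, 3, 9, 12, 6, 0, 5, 15, 10, 1, 14, 7, 2, 13]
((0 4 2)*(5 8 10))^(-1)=(0 2 4)(5 10 8)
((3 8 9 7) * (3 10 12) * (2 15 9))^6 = ((2 15 9 7 10 12 3 8))^6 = (2 3 10 9)(7 15 8 12)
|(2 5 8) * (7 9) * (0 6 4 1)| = 12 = |(0 6 4 1)(2 5 8)(7 9)|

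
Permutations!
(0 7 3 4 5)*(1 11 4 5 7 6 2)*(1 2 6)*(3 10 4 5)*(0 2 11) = (0 1)(2 11 5)(4 7 10) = [1, 0, 11, 3, 7, 2, 6, 10, 8, 9, 4, 5]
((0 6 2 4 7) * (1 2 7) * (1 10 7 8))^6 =((0 6 8 1 2 4 10 7))^6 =(0 10 2 8)(1 6 7 4)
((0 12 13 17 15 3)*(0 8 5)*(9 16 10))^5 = (0 3 13 5 15 12 8 17)(9 10 16) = ((0 12 13 17 15 3 8 5)(9 16 10))^5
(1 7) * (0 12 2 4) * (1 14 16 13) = [12, 7, 4, 3, 0, 5, 6, 14, 8, 9, 10, 11, 2, 1, 16, 15, 13] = (0 12 2 4)(1 7 14 16 13)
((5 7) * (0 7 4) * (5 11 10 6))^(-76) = (0 7 11 10 6 5 4) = ((0 7 11 10 6 5 4))^(-76)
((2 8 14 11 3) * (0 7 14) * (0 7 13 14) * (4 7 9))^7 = (0 9 3 13 4 2 14 7 8 11)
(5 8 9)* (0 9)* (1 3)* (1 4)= (0 9 5 8)(1 3 4)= [9, 3, 2, 4, 1, 8, 6, 7, 0, 5]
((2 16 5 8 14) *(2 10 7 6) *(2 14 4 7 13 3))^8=((2 16 5 8 4 7 6 14 10 13 3))^8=(2 10 7 5 3 14 4 16 13 6 8)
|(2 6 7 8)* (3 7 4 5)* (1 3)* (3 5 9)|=14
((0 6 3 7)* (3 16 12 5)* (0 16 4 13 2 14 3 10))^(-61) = ((0 6 4 13 2 14 3 7 16 12 5 10))^(-61) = (0 10 5 12 16 7 3 14 2 13 4 6)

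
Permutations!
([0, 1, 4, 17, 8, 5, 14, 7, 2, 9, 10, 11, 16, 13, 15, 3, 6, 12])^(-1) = [0, 1, 8, 15, 2, 5, 16, 7, 4, 9, 10, 11, 17, 13, 6, 14, 12, 3]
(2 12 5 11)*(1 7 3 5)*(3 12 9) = (1 7 12)(2 9 3 5 11) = [0, 7, 9, 5, 4, 11, 6, 12, 8, 3, 10, 2, 1]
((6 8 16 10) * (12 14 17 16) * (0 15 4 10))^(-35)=(0 8)(4 14)(6 16)(10 17)(12 15)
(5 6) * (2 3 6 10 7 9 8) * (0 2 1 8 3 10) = (0 2 10 7 9 3 6 5)(1 8) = [2, 8, 10, 6, 4, 0, 5, 9, 1, 3, 7]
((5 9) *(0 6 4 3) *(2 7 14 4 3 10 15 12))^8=(0 3 6)(2 7 14 4 10 15 12)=((0 6 3)(2 7 14 4 10 15 12)(5 9))^8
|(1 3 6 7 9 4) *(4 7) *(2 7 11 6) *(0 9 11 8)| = |(0 9 8)(1 3 2 7 11 6 4)| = 21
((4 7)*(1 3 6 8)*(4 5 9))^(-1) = (1 8 6 3)(4 9 5 7)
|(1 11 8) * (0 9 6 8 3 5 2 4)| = 10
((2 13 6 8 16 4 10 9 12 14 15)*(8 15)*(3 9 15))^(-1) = (2 15 10 4 16 8 14 12 9 3 6 13)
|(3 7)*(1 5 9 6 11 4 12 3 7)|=|(1 5 9 6 11 4 12 3)|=8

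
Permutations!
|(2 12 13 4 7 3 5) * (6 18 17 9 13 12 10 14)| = |(2 10 14 6 18 17 9 13 4 7 3 5)| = 12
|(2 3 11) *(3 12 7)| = 5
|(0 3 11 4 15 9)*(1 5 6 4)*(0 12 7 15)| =28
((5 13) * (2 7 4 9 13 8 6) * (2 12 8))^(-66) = (13) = ((2 7 4 9 13 5)(6 12 8))^(-66)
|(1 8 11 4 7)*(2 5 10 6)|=20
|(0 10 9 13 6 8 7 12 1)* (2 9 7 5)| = 30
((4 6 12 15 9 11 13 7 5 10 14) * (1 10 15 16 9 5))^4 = ((1 10 14 4 6 12 16 9 11 13 7)(5 15))^4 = (1 6 11 10 12 13 14 16 7 4 9)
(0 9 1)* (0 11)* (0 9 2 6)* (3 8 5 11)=[2, 3, 6, 8, 4, 11, 0, 7, 5, 1, 10, 9]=(0 2 6)(1 3 8 5 11 9)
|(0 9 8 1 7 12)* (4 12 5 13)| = 9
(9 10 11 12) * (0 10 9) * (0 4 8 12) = (0 10 11)(4 8 12) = [10, 1, 2, 3, 8, 5, 6, 7, 12, 9, 11, 0, 4]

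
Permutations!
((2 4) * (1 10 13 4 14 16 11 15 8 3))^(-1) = (1 3 8 15 11 16 14 2 4 13 10)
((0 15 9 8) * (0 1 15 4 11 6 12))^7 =(0 11 12 4 6)(1 8 9 15)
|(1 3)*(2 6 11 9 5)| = 10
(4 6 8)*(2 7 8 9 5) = [0, 1, 7, 3, 6, 2, 9, 8, 4, 5] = (2 7 8 4 6 9 5)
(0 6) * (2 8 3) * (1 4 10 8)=(0 6)(1 4 10 8 3 2)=[6, 4, 1, 2, 10, 5, 0, 7, 3, 9, 8]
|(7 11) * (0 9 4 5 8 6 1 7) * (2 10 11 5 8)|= 11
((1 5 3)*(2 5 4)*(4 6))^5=((1 6 4 2 5 3))^5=(1 3 5 2 4 6)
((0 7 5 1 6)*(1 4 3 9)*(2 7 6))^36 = ((0 6)(1 2 7 5 4 3 9))^36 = (1 2 7 5 4 3 9)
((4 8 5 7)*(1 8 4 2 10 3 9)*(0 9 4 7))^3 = ((0 9 1 8 5)(2 10 3 4 7))^3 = (0 8 9 5 1)(2 4 10 7 3)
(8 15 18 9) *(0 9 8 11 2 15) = (0 9 11 2 15 18 8) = [9, 1, 15, 3, 4, 5, 6, 7, 0, 11, 10, 2, 12, 13, 14, 18, 16, 17, 8]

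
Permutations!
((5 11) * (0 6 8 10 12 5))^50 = (0 6 8 10 12 5 11)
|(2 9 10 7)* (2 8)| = 5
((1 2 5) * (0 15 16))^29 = (0 16 15)(1 5 2)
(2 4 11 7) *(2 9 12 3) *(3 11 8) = [0, 1, 4, 2, 8, 5, 6, 9, 3, 12, 10, 7, 11] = (2 4 8 3)(7 9 12 11)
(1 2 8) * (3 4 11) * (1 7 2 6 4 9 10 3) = [0, 6, 8, 9, 11, 5, 4, 2, 7, 10, 3, 1] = (1 6 4 11)(2 8 7)(3 9 10)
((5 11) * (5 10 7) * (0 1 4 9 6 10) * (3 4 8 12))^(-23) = (0 1 8 12 3 4 9 6 10 7 5 11)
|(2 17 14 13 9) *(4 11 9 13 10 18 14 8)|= 6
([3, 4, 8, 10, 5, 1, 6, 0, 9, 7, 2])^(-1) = (0 7 9 8 2 10 3)(1 5 4)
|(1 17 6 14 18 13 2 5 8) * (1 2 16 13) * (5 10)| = 20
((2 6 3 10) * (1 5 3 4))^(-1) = (1 4 6 2 10 3 5)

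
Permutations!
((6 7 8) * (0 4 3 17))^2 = ((0 4 3 17)(6 7 8))^2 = (0 3)(4 17)(6 8 7)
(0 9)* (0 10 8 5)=(0 9 10 8 5)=[9, 1, 2, 3, 4, 0, 6, 7, 5, 10, 8]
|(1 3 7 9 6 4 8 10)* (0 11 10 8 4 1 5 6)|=9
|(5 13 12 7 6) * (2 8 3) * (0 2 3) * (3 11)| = |(0 2 8)(3 11)(5 13 12 7 6)| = 30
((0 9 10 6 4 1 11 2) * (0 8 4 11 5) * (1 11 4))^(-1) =(0 5 1 8 2 11 4 6 10 9) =((0 9 10 6 4 11 2 8 1 5))^(-1)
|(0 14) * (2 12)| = 2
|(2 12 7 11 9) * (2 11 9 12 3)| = 4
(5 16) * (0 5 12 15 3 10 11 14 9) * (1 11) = (0 5 16 12 15 3 10 1 11 14 9) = [5, 11, 2, 10, 4, 16, 6, 7, 8, 0, 1, 14, 15, 13, 9, 3, 12]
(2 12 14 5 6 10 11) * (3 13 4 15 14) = [0, 1, 12, 13, 15, 6, 10, 7, 8, 9, 11, 2, 3, 4, 5, 14] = (2 12 3 13 4 15 14 5 6 10 11)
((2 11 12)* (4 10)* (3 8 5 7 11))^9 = (2 8 7 12 3 5 11)(4 10)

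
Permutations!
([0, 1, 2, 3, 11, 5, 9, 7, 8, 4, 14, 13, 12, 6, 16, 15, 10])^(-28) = [0, 1, 2, 3, 13, 5, 4, 7, 8, 11, 16, 6, 12, 9, 10, 15, 14]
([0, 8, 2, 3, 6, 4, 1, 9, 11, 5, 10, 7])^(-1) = (1 6 4 5 9 7 11 8)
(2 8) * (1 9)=(1 9)(2 8)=[0, 9, 8, 3, 4, 5, 6, 7, 2, 1]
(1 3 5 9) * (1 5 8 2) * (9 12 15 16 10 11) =(1 3 8 2)(5 12 15 16 10 11 9) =[0, 3, 1, 8, 4, 12, 6, 7, 2, 5, 11, 9, 15, 13, 14, 16, 10]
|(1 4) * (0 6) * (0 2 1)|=|(0 6 2 1 4)|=5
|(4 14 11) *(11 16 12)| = 5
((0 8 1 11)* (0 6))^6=((0 8 1 11 6))^6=(0 8 1 11 6)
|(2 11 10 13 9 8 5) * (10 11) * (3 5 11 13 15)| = 20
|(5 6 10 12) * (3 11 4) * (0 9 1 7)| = |(0 9 1 7)(3 11 4)(5 6 10 12)| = 12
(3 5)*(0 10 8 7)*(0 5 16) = [10, 1, 2, 16, 4, 3, 6, 5, 7, 9, 8, 11, 12, 13, 14, 15, 0] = (0 10 8 7 5 3 16)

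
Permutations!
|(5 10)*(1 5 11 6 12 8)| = |(1 5 10 11 6 12 8)| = 7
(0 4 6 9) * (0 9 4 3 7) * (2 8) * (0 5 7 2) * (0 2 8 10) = (0 3 8 2 10)(4 6)(5 7) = [3, 1, 10, 8, 6, 7, 4, 5, 2, 9, 0]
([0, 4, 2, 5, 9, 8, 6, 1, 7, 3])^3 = [0, 3, 2, 7, 5, 1, 6, 9, 4, 8]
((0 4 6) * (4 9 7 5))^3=(0 5)(4 9)(6 7)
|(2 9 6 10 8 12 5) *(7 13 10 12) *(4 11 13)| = |(2 9 6 12 5)(4 11 13 10 8 7)| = 30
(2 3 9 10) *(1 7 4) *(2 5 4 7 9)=(1 9 10 5 4)(2 3)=[0, 9, 3, 2, 1, 4, 6, 7, 8, 10, 5]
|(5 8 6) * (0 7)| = |(0 7)(5 8 6)| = 6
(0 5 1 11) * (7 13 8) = (0 5 1 11)(7 13 8) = [5, 11, 2, 3, 4, 1, 6, 13, 7, 9, 10, 0, 12, 8]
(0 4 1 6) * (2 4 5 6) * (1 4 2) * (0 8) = (0 5 6 8) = [5, 1, 2, 3, 4, 6, 8, 7, 0]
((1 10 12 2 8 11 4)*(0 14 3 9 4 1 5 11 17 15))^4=((0 14 3 9 4 5 11 1 10 12 2 8 17 15))^4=(0 4 10 17 3 11 2)(1 8 14 5 12 15 9)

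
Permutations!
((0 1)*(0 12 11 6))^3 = ((0 1 12 11 6))^3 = (0 11 1 6 12)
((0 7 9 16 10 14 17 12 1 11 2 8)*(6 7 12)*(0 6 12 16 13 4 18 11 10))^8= ((0 16)(1 10 14 17 12)(2 8 6 7 9 13 4 18 11))^8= (1 17 10 12 14)(2 11 18 4 13 9 7 6 8)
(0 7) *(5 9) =(0 7)(5 9) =[7, 1, 2, 3, 4, 9, 6, 0, 8, 5]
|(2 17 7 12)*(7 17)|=|(17)(2 7 12)|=3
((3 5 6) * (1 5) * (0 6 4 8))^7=(8)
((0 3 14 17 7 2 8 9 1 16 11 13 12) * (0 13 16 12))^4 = ((0 3 14 17 7 2 8 9 1 12 13)(11 16))^4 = (0 7 1 3 2 12 14 8 13 17 9)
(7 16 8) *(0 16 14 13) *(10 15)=(0 16 8 7 14 13)(10 15)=[16, 1, 2, 3, 4, 5, 6, 14, 7, 9, 15, 11, 12, 0, 13, 10, 8]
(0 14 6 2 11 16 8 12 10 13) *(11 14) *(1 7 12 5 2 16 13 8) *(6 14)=(0 11 13)(1 7 12 10 8 5 2 6 16)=[11, 7, 6, 3, 4, 2, 16, 12, 5, 9, 8, 13, 10, 0, 14, 15, 1]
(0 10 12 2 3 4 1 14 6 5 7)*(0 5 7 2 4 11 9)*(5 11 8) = [10, 14, 3, 8, 1, 2, 7, 11, 5, 0, 12, 9, 4, 13, 6] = (0 10 12 4 1 14 6 7 11 9)(2 3 8 5)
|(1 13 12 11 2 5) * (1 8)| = |(1 13 12 11 2 5 8)| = 7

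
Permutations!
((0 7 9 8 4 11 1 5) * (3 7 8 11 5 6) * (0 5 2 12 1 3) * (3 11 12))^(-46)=((0 8 4 2 3 7 9 12 1 6))^(-46)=(0 3 1 4 9)(2 12 8 7 6)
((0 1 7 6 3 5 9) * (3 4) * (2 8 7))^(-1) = (0 9 5 3 4 6 7 8 2 1) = ((0 1 2 8 7 6 4 3 5 9))^(-1)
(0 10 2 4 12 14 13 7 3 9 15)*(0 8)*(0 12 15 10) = (2 4 15 8 12 14 13 7 3 9 10) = [0, 1, 4, 9, 15, 5, 6, 3, 12, 10, 2, 11, 14, 7, 13, 8]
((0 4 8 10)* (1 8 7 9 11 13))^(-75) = (0 1 9)(4 8 11)(7 10 13)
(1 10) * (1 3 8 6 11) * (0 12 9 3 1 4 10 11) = [12, 11, 2, 8, 10, 5, 0, 7, 6, 3, 1, 4, 9] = (0 12 9 3 8 6)(1 11 4 10)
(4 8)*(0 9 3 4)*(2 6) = (0 9 3 4 8)(2 6) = [9, 1, 6, 4, 8, 5, 2, 7, 0, 3]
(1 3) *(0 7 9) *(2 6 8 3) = (0 7 9)(1 2 6 8 3) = [7, 2, 6, 1, 4, 5, 8, 9, 3, 0]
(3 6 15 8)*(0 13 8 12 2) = [13, 1, 0, 6, 4, 5, 15, 7, 3, 9, 10, 11, 2, 8, 14, 12] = (0 13 8 3 6 15 12 2)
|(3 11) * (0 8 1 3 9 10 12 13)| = |(0 8 1 3 11 9 10 12 13)| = 9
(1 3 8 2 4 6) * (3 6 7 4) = (1 6)(2 3 8)(4 7) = [0, 6, 3, 8, 7, 5, 1, 4, 2]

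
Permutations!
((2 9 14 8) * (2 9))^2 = ((8 9 14))^2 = (8 14 9)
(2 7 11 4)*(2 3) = (2 7 11 4 3) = [0, 1, 7, 2, 3, 5, 6, 11, 8, 9, 10, 4]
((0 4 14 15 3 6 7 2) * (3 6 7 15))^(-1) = (0 2 7 3 14 4)(6 15)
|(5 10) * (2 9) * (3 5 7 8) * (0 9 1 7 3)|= 6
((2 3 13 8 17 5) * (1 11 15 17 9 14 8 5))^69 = ((1 11 15 17)(2 3 13 5)(8 9 14))^69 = (1 11 15 17)(2 3 13 5)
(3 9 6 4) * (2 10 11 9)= (2 10 11 9 6 4 3)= [0, 1, 10, 2, 3, 5, 4, 7, 8, 6, 11, 9]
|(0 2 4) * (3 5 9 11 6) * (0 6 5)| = 15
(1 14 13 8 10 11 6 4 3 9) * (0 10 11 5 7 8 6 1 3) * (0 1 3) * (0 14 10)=(1 10 5 7 8 11 3 9 14 13 6 4)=[0, 10, 2, 9, 1, 7, 4, 8, 11, 14, 5, 3, 12, 6, 13]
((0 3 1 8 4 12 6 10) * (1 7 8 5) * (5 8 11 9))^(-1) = (0 10 6 12 4 8 1 5 9 11 7 3)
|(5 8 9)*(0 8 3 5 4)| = 4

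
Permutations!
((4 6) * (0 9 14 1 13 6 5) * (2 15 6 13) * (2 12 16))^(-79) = ((0 9 14 1 12 16 2 15 6 4 5))^(-79) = (0 4 15 16 1 9 5 6 2 12 14)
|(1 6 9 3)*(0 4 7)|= 12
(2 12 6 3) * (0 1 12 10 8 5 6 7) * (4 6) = (0 1 12 7)(2 10 8 5 4 6 3) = [1, 12, 10, 2, 6, 4, 3, 0, 5, 9, 8, 11, 7]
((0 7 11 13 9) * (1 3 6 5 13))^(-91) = ((0 7 11 1 3 6 5 13 9))^(-91) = (0 9 13 5 6 3 1 11 7)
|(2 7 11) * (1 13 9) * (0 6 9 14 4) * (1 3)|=|(0 6 9 3 1 13 14 4)(2 7 11)|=24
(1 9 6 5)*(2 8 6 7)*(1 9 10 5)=(1 10 5 9 7 2 8 6)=[0, 10, 8, 3, 4, 9, 1, 2, 6, 7, 5]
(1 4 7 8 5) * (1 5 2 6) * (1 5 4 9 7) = [0, 9, 6, 3, 1, 4, 5, 8, 2, 7] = (1 9 7 8 2 6 5 4)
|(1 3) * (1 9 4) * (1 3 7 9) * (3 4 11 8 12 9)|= 12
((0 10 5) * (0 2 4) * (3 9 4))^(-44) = ((0 10 5 2 3 9 4))^(-44) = (0 9 2 10 4 3 5)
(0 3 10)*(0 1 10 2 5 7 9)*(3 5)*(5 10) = (0 10 1 5 7 9)(2 3) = [10, 5, 3, 2, 4, 7, 6, 9, 8, 0, 1]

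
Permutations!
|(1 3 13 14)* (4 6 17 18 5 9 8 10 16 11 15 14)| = 15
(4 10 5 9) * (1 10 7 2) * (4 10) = (1 4 7 2)(5 9 10) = [0, 4, 1, 3, 7, 9, 6, 2, 8, 10, 5]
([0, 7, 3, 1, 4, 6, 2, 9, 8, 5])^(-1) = [0, 3, 6, 2, 4, 9, 5, 1, 8, 7]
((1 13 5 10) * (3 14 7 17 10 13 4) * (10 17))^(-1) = (17)(1 10 7 14 3 4)(5 13)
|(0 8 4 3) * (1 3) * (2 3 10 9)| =8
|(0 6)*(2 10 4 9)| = 4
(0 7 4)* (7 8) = (0 8 7 4) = [8, 1, 2, 3, 0, 5, 6, 4, 7]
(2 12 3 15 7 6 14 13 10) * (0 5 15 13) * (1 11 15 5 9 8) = [9, 11, 12, 13, 4, 5, 14, 6, 1, 8, 2, 15, 3, 10, 0, 7] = (0 9 8 1 11 15 7 6 14)(2 12 3 13 10)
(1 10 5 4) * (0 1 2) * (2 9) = (0 1 10 5 4 9 2) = [1, 10, 0, 3, 9, 4, 6, 7, 8, 2, 5]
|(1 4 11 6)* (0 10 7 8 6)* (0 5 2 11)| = |(0 10 7 8 6 1 4)(2 11 5)| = 21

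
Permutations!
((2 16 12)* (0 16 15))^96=((0 16 12 2 15))^96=(0 16 12 2 15)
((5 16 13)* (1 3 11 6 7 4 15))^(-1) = (1 15 4 7 6 11 3)(5 13 16)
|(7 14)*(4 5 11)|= |(4 5 11)(7 14)|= 6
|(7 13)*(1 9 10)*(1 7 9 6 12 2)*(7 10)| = 12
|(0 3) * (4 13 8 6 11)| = 10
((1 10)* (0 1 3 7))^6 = (0 1 10 3 7)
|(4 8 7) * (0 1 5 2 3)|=|(0 1 5 2 3)(4 8 7)|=15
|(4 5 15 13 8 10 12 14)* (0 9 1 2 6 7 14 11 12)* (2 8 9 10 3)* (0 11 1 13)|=14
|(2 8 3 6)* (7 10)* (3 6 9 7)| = 12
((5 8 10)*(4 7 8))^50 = (10)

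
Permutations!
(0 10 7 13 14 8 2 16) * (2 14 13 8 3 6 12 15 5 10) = (0 2 16)(3 6 12 15 5 10 7 8 14) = [2, 1, 16, 6, 4, 10, 12, 8, 14, 9, 7, 11, 15, 13, 3, 5, 0]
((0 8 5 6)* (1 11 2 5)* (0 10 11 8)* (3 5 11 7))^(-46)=(11)(3 7 10 6 5)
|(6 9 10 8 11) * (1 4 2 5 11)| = |(1 4 2 5 11 6 9 10 8)| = 9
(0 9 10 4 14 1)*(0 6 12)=(0 9 10 4 14 1 6 12)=[9, 6, 2, 3, 14, 5, 12, 7, 8, 10, 4, 11, 0, 13, 1]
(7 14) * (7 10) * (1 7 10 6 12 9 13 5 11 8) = (1 7 14 6 12 9 13 5 11 8) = [0, 7, 2, 3, 4, 11, 12, 14, 1, 13, 10, 8, 9, 5, 6]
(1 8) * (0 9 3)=(0 9 3)(1 8)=[9, 8, 2, 0, 4, 5, 6, 7, 1, 3]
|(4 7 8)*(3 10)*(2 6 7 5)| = 6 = |(2 6 7 8 4 5)(3 10)|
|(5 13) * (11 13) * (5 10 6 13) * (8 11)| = 3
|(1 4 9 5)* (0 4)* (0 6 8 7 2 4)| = |(1 6 8 7 2 4 9 5)| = 8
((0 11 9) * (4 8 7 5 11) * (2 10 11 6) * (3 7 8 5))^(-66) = ((0 4 5 6 2 10 11 9)(3 7))^(-66) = (0 11 2 5)(4 9 10 6)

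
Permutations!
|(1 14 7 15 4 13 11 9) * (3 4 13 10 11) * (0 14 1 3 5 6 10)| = |(0 14 7 15 13 5 6 10 11 9 3 4)| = 12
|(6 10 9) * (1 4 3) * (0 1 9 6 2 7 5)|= 8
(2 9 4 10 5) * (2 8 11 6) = [0, 1, 9, 3, 10, 8, 2, 7, 11, 4, 5, 6] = (2 9 4 10 5 8 11 6)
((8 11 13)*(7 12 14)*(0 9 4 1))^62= ((0 9 4 1)(7 12 14)(8 11 13))^62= (0 4)(1 9)(7 14 12)(8 13 11)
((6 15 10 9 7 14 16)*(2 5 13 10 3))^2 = (2 13 9 14 6 3 5 10 7 16 15)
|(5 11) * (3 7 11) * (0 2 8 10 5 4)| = 9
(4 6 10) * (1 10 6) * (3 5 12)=(1 10 4)(3 5 12)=[0, 10, 2, 5, 1, 12, 6, 7, 8, 9, 4, 11, 3]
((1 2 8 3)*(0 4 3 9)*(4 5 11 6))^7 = (0 2 4 5 8 3 11 9 1 6)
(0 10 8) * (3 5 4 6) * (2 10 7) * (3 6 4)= (0 7 2 10 8)(3 5)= [7, 1, 10, 5, 4, 3, 6, 2, 0, 9, 8]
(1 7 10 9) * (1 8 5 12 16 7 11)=[0, 11, 2, 3, 4, 12, 6, 10, 5, 8, 9, 1, 16, 13, 14, 15, 7]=(1 11)(5 12 16 7 10 9 8)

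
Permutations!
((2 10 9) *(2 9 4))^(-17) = (2 10 4)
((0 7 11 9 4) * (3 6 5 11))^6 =((0 7 3 6 5 11 9 4))^6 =(0 9 5 3)(4 11 6 7)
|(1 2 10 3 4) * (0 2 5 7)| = |(0 2 10 3 4 1 5 7)| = 8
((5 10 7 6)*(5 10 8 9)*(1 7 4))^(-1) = ((1 7 6 10 4)(5 8 9))^(-1) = (1 4 10 6 7)(5 9 8)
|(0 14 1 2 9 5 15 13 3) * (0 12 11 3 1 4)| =|(0 14 4)(1 2 9 5 15 13)(3 12 11)| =6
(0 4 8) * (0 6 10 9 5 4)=(4 8 6 10 9 5)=[0, 1, 2, 3, 8, 4, 10, 7, 6, 5, 9]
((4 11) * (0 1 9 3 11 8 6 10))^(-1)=((0 1 9 3 11 4 8 6 10))^(-1)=(0 10 6 8 4 11 3 9 1)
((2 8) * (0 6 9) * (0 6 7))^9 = ((0 7)(2 8)(6 9))^9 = (0 7)(2 8)(6 9)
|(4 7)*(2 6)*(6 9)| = 6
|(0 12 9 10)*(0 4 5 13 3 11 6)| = |(0 12 9 10 4 5 13 3 11 6)| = 10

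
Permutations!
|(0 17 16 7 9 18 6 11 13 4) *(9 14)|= 11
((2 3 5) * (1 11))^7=(1 11)(2 3 5)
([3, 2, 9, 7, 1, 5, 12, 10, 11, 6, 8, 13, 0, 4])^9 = [2, 8, 11, 9, 10, 5, 4, 6, 0, 13, 12, 3, 1, 7]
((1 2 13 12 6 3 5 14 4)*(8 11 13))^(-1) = ((1 2 8 11 13 12 6 3 5 14 4))^(-1) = (1 4 14 5 3 6 12 13 11 8 2)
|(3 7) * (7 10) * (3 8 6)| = 5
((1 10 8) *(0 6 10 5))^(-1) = ((0 6 10 8 1 5))^(-1) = (0 5 1 8 10 6)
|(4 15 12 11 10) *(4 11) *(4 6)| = |(4 15 12 6)(10 11)| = 4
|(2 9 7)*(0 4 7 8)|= 6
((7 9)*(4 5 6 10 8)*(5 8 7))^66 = ((4 8)(5 6 10 7 9))^66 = (5 6 10 7 9)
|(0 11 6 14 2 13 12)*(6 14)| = 6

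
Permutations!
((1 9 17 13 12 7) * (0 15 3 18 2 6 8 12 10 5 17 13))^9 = ((0 15 3 18 2 6 8 12 7 1 9 13 10 5 17))^9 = (0 1 18 10 8)(2 5 12 15 9)(3 13 6 17 7)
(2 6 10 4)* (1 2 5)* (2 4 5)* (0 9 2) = [9, 4, 6, 3, 0, 1, 10, 7, 8, 2, 5] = (0 9 2 6 10 5 1 4)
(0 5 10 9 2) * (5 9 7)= (0 9 2)(5 10 7)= [9, 1, 0, 3, 4, 10, 6, 5, 8, 2, 7]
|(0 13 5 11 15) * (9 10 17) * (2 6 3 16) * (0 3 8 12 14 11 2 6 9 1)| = 8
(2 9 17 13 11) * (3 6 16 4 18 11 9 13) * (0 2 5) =(0 2 13 9 17 3 6 16 4 18 11 5) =[2, 1, 13, 6, 18, 0, 16, 7, 8, 17, 10, 5, 12, 9, 14, 15, 4, 3, 11]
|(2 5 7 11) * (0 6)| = 4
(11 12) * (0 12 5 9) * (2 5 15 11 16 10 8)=[12, 1, 5, 3, 4, 9, 6, 7, 2, 0, 8, 15, 16, 13, 14, 11, 10]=(0 12 16 10 8 2 5 9)(11 15)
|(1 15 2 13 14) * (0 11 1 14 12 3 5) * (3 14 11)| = |(0 3 5)(1 15 2 13 12 14 11)| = 21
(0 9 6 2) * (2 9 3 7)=(0 3 7 2)(6 9)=[3, 1, 0, 7, 4, 5, 9, 2, 8, 6]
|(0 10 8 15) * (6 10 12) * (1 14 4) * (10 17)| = 21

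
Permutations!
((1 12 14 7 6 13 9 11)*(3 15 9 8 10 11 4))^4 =((1 12 14 7 6 13 8 10 11)(3 15 9 4))^4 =(15)(1 6 11 7 10 14 8 12 13)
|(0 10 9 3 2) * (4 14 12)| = 15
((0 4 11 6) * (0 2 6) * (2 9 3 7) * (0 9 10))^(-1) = ((0 4 11 9 3 7 2 6 10))^(-1) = (0 10 6 2 7 3 9 11 4)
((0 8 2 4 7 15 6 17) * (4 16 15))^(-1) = (0 17 6 15 16 2 8)(4 7)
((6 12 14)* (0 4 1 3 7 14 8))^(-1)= ((0 4 1 3 7 14 6 12 8))^(-1)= (0 8 12 6 14 7 3 1 4)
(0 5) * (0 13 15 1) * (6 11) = (0 5 13 15 1)(6 11) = [5, 0, 2, 3, 4, 13, 11, 7, 8, 9, 10, 6, 12, 15, 14, 1]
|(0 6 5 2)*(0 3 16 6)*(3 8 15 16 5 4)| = 8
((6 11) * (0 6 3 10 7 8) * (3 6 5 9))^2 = (11)(0 9 10 8 5 3 7)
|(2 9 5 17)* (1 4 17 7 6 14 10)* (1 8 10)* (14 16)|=10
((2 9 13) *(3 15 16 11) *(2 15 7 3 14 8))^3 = ((2 9 13 15 16 11 14 8)(3 7))^3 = (2 15 14 9 16 8 13 11)(3 7)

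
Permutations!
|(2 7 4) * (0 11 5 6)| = 12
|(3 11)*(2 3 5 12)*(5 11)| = 4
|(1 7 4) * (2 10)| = 6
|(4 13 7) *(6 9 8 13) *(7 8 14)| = |(4 6 9 14 7)(8 13)| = 10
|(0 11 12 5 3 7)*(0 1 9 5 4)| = 20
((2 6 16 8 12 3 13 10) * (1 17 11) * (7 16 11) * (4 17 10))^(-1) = (1 11 6 2 10)(3 12 8 16 7 17 4 13)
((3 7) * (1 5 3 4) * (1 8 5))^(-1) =(3 5 8 4 7)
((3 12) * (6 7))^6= ((3 12)(6 7))^6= (12)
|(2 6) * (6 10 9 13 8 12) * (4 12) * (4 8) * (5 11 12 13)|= |(2 10 9 5 11 12 6)(4 13)|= 14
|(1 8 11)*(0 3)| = 6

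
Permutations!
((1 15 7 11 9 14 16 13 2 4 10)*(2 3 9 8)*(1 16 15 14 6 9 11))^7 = (1 7 15 14)(2 8 11 3 13 16 10 4)(6 9)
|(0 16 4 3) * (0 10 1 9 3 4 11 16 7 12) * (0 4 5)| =|(0 7 12 4 5)(1 9 3 10)(11 16)| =20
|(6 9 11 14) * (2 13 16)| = 12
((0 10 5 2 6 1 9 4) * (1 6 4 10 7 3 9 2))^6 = ((0 7 3 9 10 5 1 2 4))^6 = (0 1 9)(2 10 7)(3 4 5)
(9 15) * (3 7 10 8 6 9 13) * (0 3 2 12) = (0 3 7 10 8 6 9 15 13 2 12) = [3, 1, 12, 7, 4, 5, 9, 10, 6, 15, 8, 11, 0, 2, 14, 13]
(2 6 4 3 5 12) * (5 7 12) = (2 6 4 3 7 12) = [0, 1, 6, 7, 3, 5, 4, 12, 8, 9, 10, 11, 2]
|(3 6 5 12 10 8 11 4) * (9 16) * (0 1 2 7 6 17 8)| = 40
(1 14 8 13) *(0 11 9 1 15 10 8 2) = (0 11 9 1 14 2)(8 13 15 10) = [11, 14, 0, 3, 4, 5, 6, 7, 13, 1, 8, 9, 12, 15, 2, 10]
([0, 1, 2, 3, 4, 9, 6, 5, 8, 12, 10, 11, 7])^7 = [0, 1, 2, 3, 4, 7, 6, 12, 8, 5, 10, 11, 9]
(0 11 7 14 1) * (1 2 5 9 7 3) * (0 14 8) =(0 11 3 1 14 2 5 9 7 8) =[11, 14, 5, 1, 4, 9, 6, 8, 0, 7, 10, 3, 12, 13, 2]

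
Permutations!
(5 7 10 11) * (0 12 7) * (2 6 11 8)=[12, 1, 6, 3, 4, 0, 11, 10, 2, 9, 8, 5, 7]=(0 12 7 10 8 2 6 11 5)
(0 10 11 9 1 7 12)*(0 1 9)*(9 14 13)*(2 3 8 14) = (0 10 11)(1 7 12)(2 3 8 14 13 9) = [10, 7, 3, 8, 4, 5, 6, 12, 14, 2, 11, 0, 1, 9, 13]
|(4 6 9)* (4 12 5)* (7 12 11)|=7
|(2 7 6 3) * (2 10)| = |(2 7 6 3 10)| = 5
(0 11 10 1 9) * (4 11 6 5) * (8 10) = [6, 9, 2, 3, 11, 4, 5, 7, 10, 0, 1, 8] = (0 6 5 4 11 8 10 1 9)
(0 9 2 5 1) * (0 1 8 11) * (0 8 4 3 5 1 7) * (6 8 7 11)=(0 9 2 1 11 7)(3 5 4)(6 8)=[9, 11, 1, 5, 3, 4, 8, 0, 6, 2, 10, 7]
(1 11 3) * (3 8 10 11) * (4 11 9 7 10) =(1 3)(4 11 8)(7 10 9) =[0, 3, 2, 1, 11, 5, 6, 10, 4, 7, 9, 8]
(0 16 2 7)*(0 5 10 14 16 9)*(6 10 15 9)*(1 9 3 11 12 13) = (0 6 10 14 16 2 7 5 15 3 11 12 13 1 9) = [6, 9, 7, 11, 4, 15, 10, 5, 8, 0, 14, 12, 13, 1, 16, 3, 2]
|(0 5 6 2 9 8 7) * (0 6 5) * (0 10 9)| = 7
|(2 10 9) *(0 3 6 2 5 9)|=10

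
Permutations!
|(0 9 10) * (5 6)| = |(0 9 10)(5 6)| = 6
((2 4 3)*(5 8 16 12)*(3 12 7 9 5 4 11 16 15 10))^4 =(2 9 10 16 8)(3 7 15 11 5)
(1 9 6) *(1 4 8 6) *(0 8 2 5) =(0 8 6 4 2 5)(1 9) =[8, 9, 5, 3, 2, 0, 4, 7, 6, 1]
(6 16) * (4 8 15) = [0, 1, 2, 3, 8, 5, 16, 7, 15, 9, 10, 11, 12, 13, 14, 4, 6] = (4 8 15)(6 16)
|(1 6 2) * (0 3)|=6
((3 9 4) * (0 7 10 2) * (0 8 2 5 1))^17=((0 7 10 5 1)(2 8)(3 9 4))^17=(0 10 1 7 5)(2 8)(3 4 9)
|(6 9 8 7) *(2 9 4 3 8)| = |(2 9)(3 8 7 6 4)| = 10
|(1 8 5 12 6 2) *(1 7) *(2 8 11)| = 4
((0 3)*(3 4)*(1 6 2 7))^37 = (0 4 3)(1 6 2 7)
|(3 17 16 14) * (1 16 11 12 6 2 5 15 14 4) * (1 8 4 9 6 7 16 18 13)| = 12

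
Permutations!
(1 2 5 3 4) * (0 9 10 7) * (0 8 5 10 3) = [9, 2, 10, 4, 1, 0, 6, 8, 5, 3, 7] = (0 9 3 4 1 2 10 7 8 5)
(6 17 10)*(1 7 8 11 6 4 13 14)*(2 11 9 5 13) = (1 7 8 9 5 13 14)(2 11 6 17 10 4) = [0, 7, 11, 3, 2, 13, 17, 8, 9, 5, 4, 6, 12, 14, 1, 15, 16, 10]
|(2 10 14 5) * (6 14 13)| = 6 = |(2 10 13 6 14 5)|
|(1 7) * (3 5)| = 2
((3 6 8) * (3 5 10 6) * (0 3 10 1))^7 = (10)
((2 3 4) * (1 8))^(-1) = ((1 8)(2 3 4))^(-1) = (1 8)(2 4 3)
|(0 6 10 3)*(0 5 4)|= |(0 6 10 3 5 4)|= 6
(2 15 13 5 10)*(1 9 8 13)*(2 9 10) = (1 10 9 8 13 5 2 15) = [0, 10, 15, 3, 4, 2, 6, 7, 13, 8, 9, 11, 12, 5, 14, 1]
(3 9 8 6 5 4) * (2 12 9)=[0, 1, 12, 2, 3, 4, 5, 7, 6, 8, 10, 11, 9]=(2 12 9 8 6 5 4 3)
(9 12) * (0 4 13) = (0 4 13)(9 12) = [4, 1, 2, 3, 13, 5, 6, 7, 8, 12, 10, 11, 9, 0]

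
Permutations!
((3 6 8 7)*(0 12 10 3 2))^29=((0 12 10 3 6 8 7 2))^29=(0 8 10 2 6 12 7 3)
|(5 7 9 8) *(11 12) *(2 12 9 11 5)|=|(2 12 5 7 11 9 8)|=7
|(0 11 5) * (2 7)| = 6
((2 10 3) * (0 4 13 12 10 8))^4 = ((0 4 13 12 10 3 2 8))^4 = (0 10)(2 13)(3 4)(8 12)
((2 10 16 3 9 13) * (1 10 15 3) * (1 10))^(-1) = (2 13 9 3 15)(10 16)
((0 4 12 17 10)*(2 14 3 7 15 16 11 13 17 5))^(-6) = ((0 4 12 5 2 14 3 7 15 16 11 13 17 10))^(-6) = (0 15 12 11 2 17 3)(4 16 5 13 14 10 7)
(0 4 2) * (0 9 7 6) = (0 4 2 9 7 6) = [4, 1, 9, 3, 2, 5, 0, 6, 8, 7]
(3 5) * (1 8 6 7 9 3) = [0, 8, 2, 5, 4, 1, 7, 9, 6, 3] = (1 8 6 7 9 3 5)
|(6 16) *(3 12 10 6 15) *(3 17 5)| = |(3 12 10 6 16 15 17 5)| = 8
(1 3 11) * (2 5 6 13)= [0, 3, 5, 11, 4, 6, 13, 7, 8, 9, 10, 1, 12, 2]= (1 3 11)(2 5 6 13)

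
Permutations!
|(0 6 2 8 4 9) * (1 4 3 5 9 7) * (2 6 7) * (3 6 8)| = 8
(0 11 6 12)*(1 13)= (0 11 6 12)(1 13)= [11, 13, 2, 3, 4, 5, 12, 7, 8, 9, 10, 6, 0, 1]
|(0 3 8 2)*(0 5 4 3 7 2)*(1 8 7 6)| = 20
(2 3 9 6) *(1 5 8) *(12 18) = (1 5 8)(2 3 9 6)(12 18) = [0, 5, 3, 9, 4, 8, 2, 7, 1, 6, 10, 11, 18, 13, 14, 15, 16, 17, 12]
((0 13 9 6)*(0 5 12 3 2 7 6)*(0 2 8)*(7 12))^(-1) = (0 8 3 12 2 9 13)(5 6 7)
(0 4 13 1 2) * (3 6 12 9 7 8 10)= (0 4 13 1 2)(3 6 12 9 7 8 10)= [4, 2, 0, 6, 13, 5, 12, 8, 10, 7, 3, 11, 9, 1]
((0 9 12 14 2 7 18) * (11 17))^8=(0 9 12 14 2 7 18)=((0 9 12 14 2 7 18)(11 17))^8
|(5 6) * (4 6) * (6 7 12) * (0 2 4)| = 7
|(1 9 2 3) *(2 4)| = 5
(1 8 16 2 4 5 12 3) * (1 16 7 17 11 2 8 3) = (1 3 16 8 7 17 11 2 4 5 12) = [0, 3, 4, 16, 5, 12, 6, 17, 7, 9, 10, 2, 1, 13, 14, 15, 8, 11]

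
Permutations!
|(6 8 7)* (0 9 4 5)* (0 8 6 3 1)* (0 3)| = 6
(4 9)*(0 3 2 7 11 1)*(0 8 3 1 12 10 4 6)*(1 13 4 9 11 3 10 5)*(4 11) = (0 13 11 12 5 1 8 10 9 6)(2 7 3) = [13, 8, 7, 2, 4, 1, 0, 3, 10, 6, 9, 12, 5, 11]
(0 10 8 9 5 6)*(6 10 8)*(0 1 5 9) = (0 8)(1 5 10 6) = [8, 5, 2, 3, 4, 10, 1, 7, 0, 9, 6]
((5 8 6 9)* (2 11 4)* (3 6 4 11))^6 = ((11)(2 3 6 9 5 8 4))^6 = (11)(2 4 8 5 9 6 3)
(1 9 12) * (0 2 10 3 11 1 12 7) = (12)(0 2 10 3 11 1 9 7) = [2, 9, 10, 11, 4, 5, 6, 0, 8, 7, 3, 1, 12]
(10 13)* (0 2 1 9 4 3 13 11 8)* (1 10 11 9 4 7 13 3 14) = (0 2 10 9 7 13 11 8)(1 4 14) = [2, 4, 10, 3, 14, 5, 6, 13, 0, 7, 9, 8, 12, 11, 1]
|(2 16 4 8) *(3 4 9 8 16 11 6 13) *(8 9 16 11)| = 10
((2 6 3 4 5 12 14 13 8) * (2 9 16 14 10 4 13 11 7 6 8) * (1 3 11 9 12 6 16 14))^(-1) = ((1 3 13 2 8 12 10 4 5 6 11 7 16)(9 14))^(-1) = (1 16 7 11 6 5 4 10 12 8 2 13 3)(9 14)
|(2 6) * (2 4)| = |(2 6 4)| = 3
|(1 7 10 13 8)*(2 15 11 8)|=8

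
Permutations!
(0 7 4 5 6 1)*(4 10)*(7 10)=[10, 0, 2, 3, 5, 6, 1, 7, 8, 9, 4]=(0 10 4 5 6 1)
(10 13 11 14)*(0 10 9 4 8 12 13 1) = (0 10 1)(4 8 12 13 11 14 9) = [10, 0, 2, 3, 8, 5, 6, 7, 12, 4, 1, 14, 13, 11, 9]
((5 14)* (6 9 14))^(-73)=(5 14 9 6)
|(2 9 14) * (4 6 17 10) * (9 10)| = |(2 10 4 6 17 9 14)| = 7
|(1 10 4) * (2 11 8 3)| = 12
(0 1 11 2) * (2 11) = [1, 2, 0, 3, 4, 5, 6, 7, 8, 9, 10, 11] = (11)(0 1 2)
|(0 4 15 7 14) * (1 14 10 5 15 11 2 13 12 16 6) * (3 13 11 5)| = 26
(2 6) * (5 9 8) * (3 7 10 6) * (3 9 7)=(2 9 8 5 7 10 6)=[0, 1, 9, 3, 4, 7, 2, 10, 5, 8, 6]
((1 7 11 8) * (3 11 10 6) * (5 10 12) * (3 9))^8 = ((1 7 12 5 10 6 9 3 11 8))^8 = (1 11 9 10 12)(3 6 5 7 8)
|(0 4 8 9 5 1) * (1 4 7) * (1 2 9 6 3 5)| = 5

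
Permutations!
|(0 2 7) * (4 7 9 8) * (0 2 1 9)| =|(0 1 9 8 4 7 2)| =7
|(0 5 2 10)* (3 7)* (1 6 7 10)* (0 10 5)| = 6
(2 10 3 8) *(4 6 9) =(2 10 3 8)(4 6 9) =[0, 1, 10, 8, 6, 5, 9, 7, 2, 4, 3]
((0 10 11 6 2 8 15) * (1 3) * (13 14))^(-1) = (0 15 8 2 6 11 10)(1 3)(13 14)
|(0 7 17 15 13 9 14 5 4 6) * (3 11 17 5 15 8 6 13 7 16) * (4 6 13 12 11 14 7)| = 15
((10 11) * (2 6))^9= ((2 6)(10 11))^9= (2 6)(10 11)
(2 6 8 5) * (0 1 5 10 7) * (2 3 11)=(0 1 5 3 11 2 6 8 10 7)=[1, 5, 6, 11, 4, 3, 8, 0, 10, 9, 7, 2]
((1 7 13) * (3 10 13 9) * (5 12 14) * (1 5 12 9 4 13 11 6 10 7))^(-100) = (14)(3 4 5)(6 11 10)(7 13 9)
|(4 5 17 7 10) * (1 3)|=|(1 3)(4 5 17 7 10)|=10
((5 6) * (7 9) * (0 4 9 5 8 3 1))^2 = ((0 4 9 7 5 6 8 3 1))^2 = (0 9 5 8 1 4 7 6 3)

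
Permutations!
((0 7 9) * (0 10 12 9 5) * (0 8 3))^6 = ((0 7 5 8 3)(9 10 12))^6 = (12)(0 7 5 8 3)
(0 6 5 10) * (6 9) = (0 9 6 5 10) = [9, 1, 2, 3, 4, 10, 5, 7, 8, 6, 0]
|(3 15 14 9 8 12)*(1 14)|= 7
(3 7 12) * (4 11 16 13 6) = (3 7 12)(4 11 16 13 6) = [0, 1, 2, 7, 11, 5, 4, 12, 8, 9, 10, 16, 3, 6, 14, 15, 13]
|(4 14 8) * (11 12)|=6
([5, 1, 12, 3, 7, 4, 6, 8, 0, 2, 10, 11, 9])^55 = (2 12 9)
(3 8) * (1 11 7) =[0, 11, 2, 8, 4, 5, 6, 1, 3, 9, 10, 7] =(1 11 7)(3 8)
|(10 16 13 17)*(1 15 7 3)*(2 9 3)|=12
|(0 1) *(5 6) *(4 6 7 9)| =10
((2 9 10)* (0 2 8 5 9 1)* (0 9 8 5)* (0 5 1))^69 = (10)(0 2)(5 8)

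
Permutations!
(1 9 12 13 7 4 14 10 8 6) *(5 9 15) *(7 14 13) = (1 15 5 9 12 7 4 13 14 10 8 6) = [0, 15, 2, 3, 13, 9, 1, 4, 6, 12, 8, 11, 7, 14, 10, 5]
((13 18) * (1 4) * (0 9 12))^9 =((0 9 12)(1 4)(13 18))^9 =(1 4)(13 18)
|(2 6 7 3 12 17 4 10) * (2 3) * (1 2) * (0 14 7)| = 30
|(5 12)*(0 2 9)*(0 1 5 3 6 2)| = 7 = |(1 5 12 3 6 2 9)|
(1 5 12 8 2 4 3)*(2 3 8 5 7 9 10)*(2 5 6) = [0, 7, 4, 1, 8, 12, 2, 9, 3, 10, 5, 11, 6] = (1 7 9 10 5 12 6 2 4 8 3)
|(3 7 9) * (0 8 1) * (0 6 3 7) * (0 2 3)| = 4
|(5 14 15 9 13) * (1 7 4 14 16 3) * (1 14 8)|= 28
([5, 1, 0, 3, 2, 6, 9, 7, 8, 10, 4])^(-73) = (0 10 5 4 6 2 9)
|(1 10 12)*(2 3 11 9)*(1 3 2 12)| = 4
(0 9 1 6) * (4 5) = (0 9 1 6)(4 5) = [9, 6, 2, 3, 5, 4, 0, 7, 8, 1]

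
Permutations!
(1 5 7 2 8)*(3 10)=(1 5 7 2 8)(3 10)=[0, 5, 8, 10, 4, 7, 6, 2, 1, 9, 3]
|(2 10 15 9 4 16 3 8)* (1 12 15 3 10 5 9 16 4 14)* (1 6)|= |(1 12 15 16 10 3 8 2 5 9 14 6)|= 12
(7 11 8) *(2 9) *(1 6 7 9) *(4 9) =[0, 6, 1, 3, 9, 5, 7, 11, 4, 2, 10, 8] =(1 6 7 11 8 4 9 2)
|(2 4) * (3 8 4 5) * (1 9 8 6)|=8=|(1 9 8 4 2 5 3 6)|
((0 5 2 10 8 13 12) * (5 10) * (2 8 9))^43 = ((0 10 9 2 5 8 13 12))^43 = (0 2 13 10 5 12 9 8)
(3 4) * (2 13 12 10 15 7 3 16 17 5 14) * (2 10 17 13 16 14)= [0, 1, 16, 4, 14, 2, 6, 3, 8, 9, 15, 11, 17, 12, 10, 7, 13, 5]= (2 16 13 12 17 5)(3 4 14 10 15 7)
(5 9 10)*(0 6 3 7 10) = (0 6 3 7 10 5 9) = [6, 1, 2, 7, 4, 9, 3, 10, 8, 0, 5]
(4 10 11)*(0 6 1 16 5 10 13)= [6, 16, 2, 3, 13, 10, 1, 7, 8, 9, 11, 4, 12, 0, 14, 15, 5]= (0 6 1 16 5 10 11 4 13)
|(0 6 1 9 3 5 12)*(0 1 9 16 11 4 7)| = 11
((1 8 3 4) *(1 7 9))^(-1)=(1 9 7 4 3 8)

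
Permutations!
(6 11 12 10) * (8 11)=[0, 1, 2, 3, 4, 5, 8, 7, 11, 9, 6, 12, 10]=(6 8 11 12 10)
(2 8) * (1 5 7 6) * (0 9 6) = (0 9 6 1 5 7)(2 8) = [9, 5, 8, 3, 4, 7, 1, 0, 2, 6]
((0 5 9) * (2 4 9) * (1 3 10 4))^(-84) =(0 3)(1 9)(2 4)(5 10)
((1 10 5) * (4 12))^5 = ((1 10 5)(4 12))^5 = (1 5 10)(4 12)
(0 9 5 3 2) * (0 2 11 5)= (0 9)(3 11 5)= [9, 1, 2, 11, 4, 3, 6, 7, 8, 0, 10, 5]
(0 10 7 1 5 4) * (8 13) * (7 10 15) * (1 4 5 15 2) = (0 2 1 15 7 4)(8 13) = [2, 15, 1, 3, 0, 5, 6, 4, 13, 9, 10, 11, 12, 8, 14, 7]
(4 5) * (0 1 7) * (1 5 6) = (0 5 4 6 1 7) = [5, 7, 2, 3, 6, 4, 1, 0]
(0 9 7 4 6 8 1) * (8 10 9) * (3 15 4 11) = (0 8 1)(3 15 4 6 10 9 7 11) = [8, 0, 2, 15, 6, 5, 10, 11, 1, 7, 9, 3, 12, 13, 14, 4]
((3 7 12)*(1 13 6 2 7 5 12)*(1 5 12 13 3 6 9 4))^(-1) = ((1 3 12 6 2 7 5 13 9 4))^(-1) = (1 4 9 13 5 7 2 6 12 3)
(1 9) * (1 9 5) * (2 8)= [0, 5, 8, 3, 4, 1, 6, 7, 2, 9]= (9)(1 5)(2 8)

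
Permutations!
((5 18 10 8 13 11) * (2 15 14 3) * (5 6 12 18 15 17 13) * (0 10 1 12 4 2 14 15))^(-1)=((0 10 8 5)(1 12 18)(2 17 13 11 6 4)(3 14))^(-1)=(0 5 8 10)(1 18 12)(2 4 6 11 13 17)(3 14)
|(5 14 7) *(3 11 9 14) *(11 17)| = |(3 17 11 9 14 7 5)| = 7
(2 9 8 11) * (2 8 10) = (2 9 10)(8 11) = [0, 1, 9, 3, 4, 5, 6, 7, 11, 10, 2, 8]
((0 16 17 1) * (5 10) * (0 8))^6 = (0 16 17 1 8)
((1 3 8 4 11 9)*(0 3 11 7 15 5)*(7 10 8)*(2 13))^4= (0 5 15 7 3)(1 11 9)(4 10 8)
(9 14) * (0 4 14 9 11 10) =(0 4 14 11 10) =[4, 1, 2, 3, 14, 5, 6, 7, 8, 9, 0, 10, 12, 13, 11]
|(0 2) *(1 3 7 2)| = 5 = |(0 1 3 7 2)|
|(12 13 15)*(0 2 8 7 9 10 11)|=21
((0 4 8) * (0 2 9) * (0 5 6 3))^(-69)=(0 2 6 4 9 3 8 5)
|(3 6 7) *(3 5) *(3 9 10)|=6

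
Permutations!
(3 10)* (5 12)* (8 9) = [0, 1, 2, 10, 4, 12, 6, 7, 9, 8, 3, 11, 5] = (3 10)(5 12)(8 9)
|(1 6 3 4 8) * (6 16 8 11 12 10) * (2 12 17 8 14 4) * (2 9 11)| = |(1 16 14 4 2 12 10 6 3 9 11 17 8)| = 13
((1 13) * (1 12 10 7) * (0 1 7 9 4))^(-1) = ((0 1 13 12 10 9 4))^(-1) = (0 4 9 10 12 13 1)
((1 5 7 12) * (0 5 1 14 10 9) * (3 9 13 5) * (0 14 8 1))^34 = ((0 3 9 14 10 13 5 7 12 8 1))^34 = (0 3 9 14 10 13 5 7 12 8 1)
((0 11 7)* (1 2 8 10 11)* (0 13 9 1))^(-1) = (1 9 13 7 11 10 8 2)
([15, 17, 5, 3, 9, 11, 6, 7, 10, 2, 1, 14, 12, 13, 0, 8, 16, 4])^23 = [14, 10, 9, 3, 17, 2, 6, 7, 15, 4, 8, 5, 12, 13, 11, 0, 16, 1]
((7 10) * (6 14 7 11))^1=(6 14 7 10 11)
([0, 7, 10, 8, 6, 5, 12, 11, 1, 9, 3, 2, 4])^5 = (1 3 2 7 8 10 11)(4 12 6)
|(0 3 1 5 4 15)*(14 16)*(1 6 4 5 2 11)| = 30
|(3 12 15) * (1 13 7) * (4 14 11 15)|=|(1 13 7)(3 12 4 14 11 15)|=6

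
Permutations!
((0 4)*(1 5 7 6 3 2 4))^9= ((0 1 5 7 6 3 2 4))^9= (0 1 5 7 6 3 2 4)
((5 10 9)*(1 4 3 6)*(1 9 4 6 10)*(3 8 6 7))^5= (1 8 7 6 3 9 10 5 4)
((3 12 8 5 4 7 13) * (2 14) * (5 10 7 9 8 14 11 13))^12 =(14)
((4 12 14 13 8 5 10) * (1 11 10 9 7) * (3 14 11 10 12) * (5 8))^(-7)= ((1 10 4 3 14 13 5 9 7)(11 12))^(-7)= (1 4 14 5 7 10 3 13 9)(11 12)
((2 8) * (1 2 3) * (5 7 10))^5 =((1 2 8 3)(5 7 10))^5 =(1 2 8 3)(5 10 7)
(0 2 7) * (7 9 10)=(0 2 9 10 7)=[2, 1, 9, 3, 4, 5, 6, 0, 8, 10, 7]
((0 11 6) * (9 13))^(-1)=(0 6 11)(9 13)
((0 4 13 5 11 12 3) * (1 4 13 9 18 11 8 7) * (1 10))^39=(18)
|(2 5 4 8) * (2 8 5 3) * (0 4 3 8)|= |(0 4 5 3 2 8)|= 6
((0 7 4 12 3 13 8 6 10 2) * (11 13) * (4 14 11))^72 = (14)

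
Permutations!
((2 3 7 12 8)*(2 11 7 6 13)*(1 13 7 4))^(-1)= (1 4 11 8 12 7 6 3 2 13)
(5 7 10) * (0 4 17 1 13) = (0 4 17 1 13)(5 7 10) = [4, 13, 2, 3, 17, 7, 6, 10, 8, 9, 5, 11, 12, 0, 14, 15, 16, 1]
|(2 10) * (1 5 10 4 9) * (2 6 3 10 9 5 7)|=6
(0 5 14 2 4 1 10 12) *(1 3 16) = (0 5 14 2 4 3 16 1 10 12) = [5, 10, 4, 16, 3, 14, 6, 7, 8, 9, 12, 11, 0, 13, 2, 15, 1]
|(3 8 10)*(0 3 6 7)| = 6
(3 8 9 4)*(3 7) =(3 8 9 4 7) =[0, 1, 2, 8, 7, 5, 6, 3, 9, 4]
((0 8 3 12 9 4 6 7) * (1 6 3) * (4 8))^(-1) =((0 4 3 12 9 8 1 6 7))^(-1) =(0 7 6 1 8 9 12 3 4)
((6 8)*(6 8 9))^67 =((6 9))^67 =(6 9)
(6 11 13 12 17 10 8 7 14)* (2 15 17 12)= (2 15 17 10 8 7 14 6 11 13)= [0, 1, 15, 3, 4, 5, 11, 14, 7, 9, 8, 13, 12, 2, 6, 17, 16, 10]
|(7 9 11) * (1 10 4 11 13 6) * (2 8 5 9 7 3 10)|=28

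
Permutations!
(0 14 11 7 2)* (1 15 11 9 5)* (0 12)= (0 14 9 5 1 15 11 7 2 12)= [14, 15, 12, 3, 4, 1, 6, 2, 8, 5, 10, 7, 0, 13, 9, 11]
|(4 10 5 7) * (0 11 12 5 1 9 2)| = |(0 11 12 5 7 4 10 1 9 2)| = 10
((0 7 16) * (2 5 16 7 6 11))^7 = ((0 6 11 2 5 16))^7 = (0 6 11 2 5 16)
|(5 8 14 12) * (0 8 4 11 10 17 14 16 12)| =|(0 8 16 12 5 4 11 10 17 14)| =10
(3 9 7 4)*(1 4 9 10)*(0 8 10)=(0 8 10 1 4 3)(7 9)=[8, 4, 2, 0, 3, 5, 6, 9, 10, 7, 1]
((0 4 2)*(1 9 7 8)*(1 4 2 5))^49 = ((0 2)(1 9 7 8 4 5))^49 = (0 2)(1 9 7 8 4 5)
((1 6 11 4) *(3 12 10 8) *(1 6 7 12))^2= (1 12 8)(3 7 10)(4 11 6)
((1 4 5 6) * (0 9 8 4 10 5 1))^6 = (0 5 1 8)(4 9 6 10)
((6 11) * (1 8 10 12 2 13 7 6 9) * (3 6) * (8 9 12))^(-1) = ((1 9)(2 13 7 3 6 11 12)(8 10))^(-1) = (1 9)(2 12 11 6 3 7 13)(8 10)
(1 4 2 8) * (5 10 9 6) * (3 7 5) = (1 4 2 8)(3 7 5 10 9 6) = [0, 4, 8, 7, 2, 10, 3, 5, 1, 6, 9]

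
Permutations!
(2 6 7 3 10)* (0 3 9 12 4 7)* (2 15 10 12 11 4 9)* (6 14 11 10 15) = (15)(0 3 12 9 10 6)(2 14 11 4 7) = [3, 1, 14, 12, 7, 5, 0, 2, 8, 10, 6, 4, 9, 13, 11, 15]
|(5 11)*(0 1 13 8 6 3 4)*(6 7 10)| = |(0 1 13 8 7 10 6 3 4)(5 11)| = 18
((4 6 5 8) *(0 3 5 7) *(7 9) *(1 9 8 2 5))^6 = (0 3 1 9 7) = ((0 3 1 9 7)(2 5)(4 6 8))^6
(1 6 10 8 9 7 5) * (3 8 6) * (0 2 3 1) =(0 2 3 8 9 7 5)(6 10) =[2, 1, 3, 8, 4, 0, 10, 5, 9, 7, 6]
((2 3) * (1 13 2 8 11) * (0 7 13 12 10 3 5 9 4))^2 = (0 13 5 4 7 2 9)(1 10 8)(3 11 12)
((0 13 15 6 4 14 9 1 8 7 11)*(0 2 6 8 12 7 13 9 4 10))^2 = (0 1 7 2 10 9 12 11 6)(8 15 13)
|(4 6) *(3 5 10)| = |(3 5 10)(4 6)| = 6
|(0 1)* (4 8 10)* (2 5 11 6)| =12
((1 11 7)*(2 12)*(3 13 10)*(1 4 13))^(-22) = ((1 11 7 4 13 10 3)(2 12))^(-22) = (1 3 10 13 4 7 11)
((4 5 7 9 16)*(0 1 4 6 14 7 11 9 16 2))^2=(0 4 11 2 1 5 9)(6 7)(14 16)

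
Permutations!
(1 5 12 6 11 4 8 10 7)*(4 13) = [0, 5, 2, 3, 8, 12, 11, 1, 10, 9, 7, 13, 6, 4] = (1 5 12 6 11 13 4 8 10 7)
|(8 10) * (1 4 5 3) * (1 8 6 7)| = 8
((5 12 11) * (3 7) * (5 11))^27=(3 7)(5 12)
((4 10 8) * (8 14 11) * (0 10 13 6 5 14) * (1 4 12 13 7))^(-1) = (0 10)(1 7 4)(5 6 13 12 8 11 14)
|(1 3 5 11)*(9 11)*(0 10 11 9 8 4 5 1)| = 6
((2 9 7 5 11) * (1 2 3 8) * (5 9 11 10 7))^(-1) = (1 8 3 11 2)(5 9 7 10)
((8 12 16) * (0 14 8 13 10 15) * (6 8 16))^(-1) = (0 15 10 13 16 14)(6 12 8)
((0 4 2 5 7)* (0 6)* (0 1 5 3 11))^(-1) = (0 11 3 2 4)(1 6 7 5)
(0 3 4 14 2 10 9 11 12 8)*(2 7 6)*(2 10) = (0 3 4 14 7 6 10 9 11 12 8) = [3, 1, 2, 4, 14, 5, 10, 6, 0, 11, 9, 12, 8, 13, 7]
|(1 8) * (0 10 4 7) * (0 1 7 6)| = |(0 10 4 6)(1 8 7)| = 12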